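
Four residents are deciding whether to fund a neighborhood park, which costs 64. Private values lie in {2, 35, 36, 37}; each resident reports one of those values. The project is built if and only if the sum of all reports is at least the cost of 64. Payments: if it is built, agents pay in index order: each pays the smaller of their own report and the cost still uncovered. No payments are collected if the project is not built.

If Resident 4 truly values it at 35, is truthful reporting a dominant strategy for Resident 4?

Yes

Check each profile of the others' reports and compare truth against every alternative report.
Others report (2, 35, 35): truth gives 35, best alternative gives 35.
Others report (2, 35, 36): truth gives 35, best alternative gives 35.
Others report (2, 35, 37): truth gives 35, best alternative gives 35.
Others report (2, 36, 35): truth gives 35, best alternative gives 35.
Others report (2, 36, 36): truth gives 35, best alternative gives 35.
Others report (2, 36, 37): truth gives 35, best alternative gives 35.
(Remaining 58 profiles checked similarly; truth is weakly best in each.)
In every case the truthful report is at least as good as any alternative, so it is a dominant strategy.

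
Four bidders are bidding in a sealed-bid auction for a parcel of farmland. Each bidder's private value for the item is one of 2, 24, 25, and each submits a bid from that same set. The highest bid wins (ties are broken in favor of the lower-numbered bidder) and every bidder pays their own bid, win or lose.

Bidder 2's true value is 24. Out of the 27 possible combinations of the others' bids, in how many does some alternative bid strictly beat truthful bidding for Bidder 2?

Others bid (2, 2, 25): truth gives -24; bid 25 gives -1 > -24. Violating.
Others bid (2, 24, 25): truth gives -24; bid 25 gives -1 > -24. Violating.
Others bid (2, 25, 2): truth gives -24; bid 25 gives -1 > -24. Violating.
Others bid (2, 25, 24): truth gives -24; bid 25 gives -1 > -24. Violating.
Others bid (2, 2, 2): truth gives 0; no alternative beats it.
Others bid (2, 2, 24): truth gives 0; no alternative beats it.
(Checking all 27 profiles: 23 have a profitable deviation, 4 do not.)

23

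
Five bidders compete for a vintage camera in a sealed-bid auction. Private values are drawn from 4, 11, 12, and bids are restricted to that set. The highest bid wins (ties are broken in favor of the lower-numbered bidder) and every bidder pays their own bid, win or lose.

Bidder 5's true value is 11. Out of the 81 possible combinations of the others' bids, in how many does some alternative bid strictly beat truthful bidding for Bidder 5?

80

Others bid (4, 4, 4, 11): truth gives -11; bid 12 gives -1 > -11. Violating.
Others bid (4, 4, 4, 12): truth gives -11; bid 4 gives -4 > -11. Violating.
Others bid (4, 4, 11, 4): truth gives -11; bid 12 gives -1 > -11. Violating.
Others bid (4, 4, 11, 11): truth gives -11; bid 12 gives -1 > -11. Violating.
Others bid (4, 4, 4, 4): truth gives 0; no alternative beats it.
(Checking all 81 profiles: 80 have a profitable deviation, 1 does not.)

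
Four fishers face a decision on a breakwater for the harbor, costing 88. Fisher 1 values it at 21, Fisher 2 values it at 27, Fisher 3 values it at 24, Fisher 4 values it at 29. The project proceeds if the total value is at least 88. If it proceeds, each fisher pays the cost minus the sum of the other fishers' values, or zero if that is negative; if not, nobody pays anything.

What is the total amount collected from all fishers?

Total value 101 ≥ cost 88, so it is built.
Fisher 1: others sum to 80; max(0, 88 - 80) = 8.
Fisher 2: others sum to 74; max(0, 88 - 74) = 14.
Fisher 3: others sum to 77; max(0, 88 - 77) = 11.
Fisher 4: others sum to 72; max(0, 88 - 72) = 16.
Total collected = 8 + 14 + 11 + 16 = 49.

49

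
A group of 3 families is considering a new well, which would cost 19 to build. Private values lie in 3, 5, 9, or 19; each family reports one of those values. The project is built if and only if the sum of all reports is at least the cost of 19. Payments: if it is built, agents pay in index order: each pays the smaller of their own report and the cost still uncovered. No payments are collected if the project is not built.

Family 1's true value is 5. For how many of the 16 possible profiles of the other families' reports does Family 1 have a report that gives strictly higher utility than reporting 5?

8

Others report (3, 19): truth gives 0; report 3 gives 2 > 0. Violating.
Others report (5, 19): truth gives 0; report 3 gives 2 > 0. Violating.
Others report (9, 9): truth gives 0; report 3 gives 2 > 0. Violating.
Others report (9, 19): truth gives 0; report 3 gives 2 > 0. Violating.
Others report (3, 3): truth gives 0; no alternative beats it.
Others report (3, 5): truth gives 0; no alternative beats it.
(Checking all 16 profiles: 8 have a profitable deviation, 8 do not.)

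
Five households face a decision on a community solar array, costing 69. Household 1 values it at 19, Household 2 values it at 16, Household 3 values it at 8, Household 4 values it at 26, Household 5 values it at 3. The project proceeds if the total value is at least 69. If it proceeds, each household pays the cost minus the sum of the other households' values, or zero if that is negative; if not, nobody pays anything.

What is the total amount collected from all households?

Total value 72 ≥ cost 69, so it is built.
Household 1: others sum to 53; max(0, 69 - 53) = 16.
Household 2: others sum to 56; max(0, 69 - 56) = 13.
Household 3: others sum to 64; max(0, 69 - 64) = 5.
Household 4: others sum to 46; max(0, 69 - 46) = 23.
Household 5: others sum to 69; max(0, 69 - 69) = 0.
Total collected = 16 + 13 + 5 + 23 + 0 = 57.

57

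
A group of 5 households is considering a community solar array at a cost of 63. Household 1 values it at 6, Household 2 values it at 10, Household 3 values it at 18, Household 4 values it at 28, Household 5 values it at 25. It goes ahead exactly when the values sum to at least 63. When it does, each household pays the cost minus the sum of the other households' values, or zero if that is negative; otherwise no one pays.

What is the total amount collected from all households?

Total value 87 ≥ cost 63, so it is built.
Household 1: others sum to 81; max(0, 63 - 81) = 0.
Household 2: others sum to 77; max(0, 63 - 77) = 0.
Household 3: others sum to 69; max(0, 63 - 69) = 0.
Household 4: others sum to 59; max(0, 63 - 59) = 4.
Household 5: others sum to 62; max(0, 63 - 62) = 1.
Total collected = 0 + 0 + 0 + 4 + 1 = 5.

5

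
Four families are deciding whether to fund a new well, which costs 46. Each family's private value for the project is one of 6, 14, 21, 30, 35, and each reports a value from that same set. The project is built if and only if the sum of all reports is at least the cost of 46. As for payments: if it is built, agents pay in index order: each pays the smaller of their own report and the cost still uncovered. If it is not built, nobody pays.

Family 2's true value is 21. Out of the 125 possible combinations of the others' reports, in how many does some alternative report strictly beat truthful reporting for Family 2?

Others report (6, 6, 21): truth gives 0; report 14 gives 7 > 0. Violating.
Others report (6, 6, 30): truth gives 0; report 6 gives 15 > 0. Violating.
Others report (6, 6, 35): truth gives 0; report 6 gives 15 > 0. Violating.
Others report (6, 14, 14): truth gives 0; report 14 gives 7 > 0. Violating.
Others report (6, 6, 6): truth gives 0; no alternative beats it.
Others report (6, 6, 14): truth gives 0; no alternative beats it.
(Checking all 125 profiles: 121 have a profitable deviation, 4 do not.)

121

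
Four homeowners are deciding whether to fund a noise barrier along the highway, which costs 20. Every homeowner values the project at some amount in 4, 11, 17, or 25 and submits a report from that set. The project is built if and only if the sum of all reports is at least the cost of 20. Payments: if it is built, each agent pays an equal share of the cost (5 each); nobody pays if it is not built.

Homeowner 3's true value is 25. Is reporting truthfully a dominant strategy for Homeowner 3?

Check each profile of the others' reports and compare truth against every alternative report.
Others report (4, 4, 4): truth gives 20, best alternative gives 20.
Others report (4, 4, 11): truth gives 20, best alternative gives 20.
Others report (4, 4, 17): truth gives 20, best alternative gives 20.
Others report (4, 4, 25): truth gives 20, best alternative gives 20.
Others report (4, 11, 4): truth gives 20, best alternative gives 20.
Others report (4, 11, 11): truth gives 20, best alternative gives 20.
(Remaining 58 profiles checked similarly; truth is weakly best in each.)
In every case the truthful report is at least as good as any alternative, so it is a dominant strategy.

Yes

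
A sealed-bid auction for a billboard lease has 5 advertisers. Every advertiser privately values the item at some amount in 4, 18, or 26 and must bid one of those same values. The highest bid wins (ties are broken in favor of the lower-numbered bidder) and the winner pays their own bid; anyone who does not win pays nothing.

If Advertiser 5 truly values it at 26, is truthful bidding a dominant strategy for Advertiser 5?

No

Consider the case where Advertiser 1 bids 4, Advertiser 2 bids 4, Advertiser 3 bids 4 and Advertiser 4 bids 4.
Truthful bid 26: wins, pays 26, utility 26 - 26 = 0.
Bid 18 instead: wins, pays 18, utility 26 - 18 = 8.
Since 8 > 0, bidding 18 is strictly better here, so truthful bidding is not dominant.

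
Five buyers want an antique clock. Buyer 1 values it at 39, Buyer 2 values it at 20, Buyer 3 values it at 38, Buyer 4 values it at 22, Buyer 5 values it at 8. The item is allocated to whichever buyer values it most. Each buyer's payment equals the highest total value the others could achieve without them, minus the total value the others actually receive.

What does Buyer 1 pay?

38

Buyer 1 has the highest value and receives the item.
Without Buyer 1, the item would go to the next-highest value, 38, so the others could achieve 38.
With Buyer 1 present and winning, the others receive nothing, so their total is 0.
Payment = 38 - 0 = 38.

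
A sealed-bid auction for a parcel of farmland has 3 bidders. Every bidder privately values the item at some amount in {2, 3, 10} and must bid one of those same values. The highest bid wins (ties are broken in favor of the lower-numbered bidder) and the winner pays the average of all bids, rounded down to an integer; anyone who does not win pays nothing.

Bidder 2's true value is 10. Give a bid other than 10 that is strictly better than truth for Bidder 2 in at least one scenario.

Suppose Bidder 1 bids 2 and Bidder 3 bids 2.
Bid 10: wins, pays 4, utility 10 - 4 = 6.
Bid 3: wins, pays 2, utility 10 - 2 = 8.
So bidding 3 beats truth here (8 > 6).

3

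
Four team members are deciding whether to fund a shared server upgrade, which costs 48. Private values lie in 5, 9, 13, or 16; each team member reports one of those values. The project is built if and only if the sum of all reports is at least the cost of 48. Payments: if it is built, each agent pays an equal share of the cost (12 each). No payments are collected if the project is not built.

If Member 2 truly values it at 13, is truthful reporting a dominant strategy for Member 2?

No

Consider the case where Member 1 reports 5, Member 3 reports 13 and Member 4 reports 16.
Truthful report 13: project not built, utility 0.
Report 16 instead: project built, pays 12, utility 13 - 12 = 1.
Since 1 > 0, reporting 16 is strictly better here, so truthful reporting is not dominant.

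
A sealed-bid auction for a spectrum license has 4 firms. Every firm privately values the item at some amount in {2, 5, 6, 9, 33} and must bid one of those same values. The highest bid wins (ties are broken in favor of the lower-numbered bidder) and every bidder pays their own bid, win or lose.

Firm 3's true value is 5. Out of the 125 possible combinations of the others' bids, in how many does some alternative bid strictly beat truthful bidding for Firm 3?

123

Others bid (2, 2, 6): truth gives -5; bid 6 gives -1 > -5. Violating.
Others bid (2, 2, 9): truth gives -5; bid 2 gives -2 > -5. Violating.
Others bid (2, 2, 33): truth gives -5; bid 2 gives -2 > -5. Violating.
Others bid (2, 5, 2): truth gives -5; bid 6 gives -1 > -5. Violating.
Others bid (2, 2, 2): truth gives 0; no alternative beats it.
Others bid (2, 2, 5): truth gives 0; no alternative beats it.
(Checking all 125 profiles: 123 have a profitable deviation, 2 do not.)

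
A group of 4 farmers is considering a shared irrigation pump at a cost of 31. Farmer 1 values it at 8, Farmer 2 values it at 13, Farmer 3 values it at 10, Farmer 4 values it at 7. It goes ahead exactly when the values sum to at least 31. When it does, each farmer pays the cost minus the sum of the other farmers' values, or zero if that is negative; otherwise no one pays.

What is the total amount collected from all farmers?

10

Total value 38 ≥ cost 31, so it is built.
Farmer 1: others sum to 30; max(0, 31 - 30) = 1.
Farmer 2: others sum to 25; max(0, 31 - 25) = 6.
Farmer 3: others sum to 28; max(0, 31 - 28) = 3.
Farmer 4: others sum to 31; max(0, 31 - 31) = 0.
Total collected = 1 + 6 + 3 + 0 = 10.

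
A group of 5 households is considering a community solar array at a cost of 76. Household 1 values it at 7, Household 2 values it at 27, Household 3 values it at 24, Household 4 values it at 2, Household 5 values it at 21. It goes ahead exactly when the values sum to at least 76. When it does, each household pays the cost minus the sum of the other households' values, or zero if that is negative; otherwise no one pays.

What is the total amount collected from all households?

Total value 81 ≥ cost 76, so it is built.
Household 1: others sum to 74; max(0, 76 - 74) = 2.
Household 2: others sum to 54; max(0, 76 - 54) = 22.
Household 3: others sum to 57; max(0, 76 - 57) = 19.
Household 4: others sum to 79; max(0, 76 - 79) = 0.
Household 5: others sum to 60; max(0, 76 - 60) = 16.
Total collected = 2 + 22 + 19 + 0 + 16 = 59.

59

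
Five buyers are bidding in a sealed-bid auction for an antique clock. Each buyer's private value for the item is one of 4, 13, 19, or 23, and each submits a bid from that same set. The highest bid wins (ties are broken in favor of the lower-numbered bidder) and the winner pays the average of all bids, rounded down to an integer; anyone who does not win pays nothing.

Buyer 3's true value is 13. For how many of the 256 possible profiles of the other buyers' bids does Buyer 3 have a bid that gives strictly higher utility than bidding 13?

Others bid (4, 4, 4, 19): truth gives 0; bid 19 gives 3 > 0. Violating.
Others bid (4, 4, 4, 23): truth gives 0; bid 23 gives 2 > 0. Violating.
Others bid (4, 4, 13, 19): truth gives 0; bid 19 gives 2 > 0. Violating.
Others bid (4, 4, 19, 4): truth gives 0; bid 19 gives 3 > 0. Violating.
Others bid (4, 4, 4, 4): truth gives 8; no alternative beats it.
Others bid (4, 4, 4, 13): truth gives 6; no alternative beats it.
(Checking all 256 profiles: 29 have a profitable deviation, 227 do not.)

29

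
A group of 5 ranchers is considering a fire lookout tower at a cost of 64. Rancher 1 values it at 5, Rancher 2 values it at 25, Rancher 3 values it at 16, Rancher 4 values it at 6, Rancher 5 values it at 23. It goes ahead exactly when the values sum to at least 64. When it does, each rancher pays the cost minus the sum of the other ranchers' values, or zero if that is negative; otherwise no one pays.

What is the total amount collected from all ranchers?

31

Total value 75 ≥ cost 64, so it is built.
Rancher 1: others sum to 70; max(0, 64 - 70) = 0.
Rancher 2: others sum to 50; max(0, 64 - 50) = 14.
Rancher 3: others sum to 59; max(0, 64 - 59) = 5.
Rancher 4: others sum to 69; max(0, 64 - 69) = 0.
Rancher 5: others sum to 52; max(0, 64 - 52) = 12.
Total collected = 0 + 14 + 5 + 0 + 12 = 31.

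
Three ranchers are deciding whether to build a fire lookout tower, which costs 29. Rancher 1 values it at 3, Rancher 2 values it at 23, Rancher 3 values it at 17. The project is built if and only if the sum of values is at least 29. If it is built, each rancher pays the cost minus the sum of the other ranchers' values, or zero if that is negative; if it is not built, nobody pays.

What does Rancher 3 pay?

Total value 43 ≥ cost 29, so the project is built.
The other ranchers' values sum to 26.
Cost minus that sum is 29 - 26 = 3.

3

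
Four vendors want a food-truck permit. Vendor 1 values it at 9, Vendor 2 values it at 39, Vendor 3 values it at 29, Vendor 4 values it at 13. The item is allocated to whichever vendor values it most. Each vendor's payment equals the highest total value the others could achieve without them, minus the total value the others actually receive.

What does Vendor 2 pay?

29

Vendor 2 has the highest value and receives the item.
Without Vendor 2, the item would go to the next-highest value, 29, so the others could achieve 29.
With Vendor 2 present and winning, the others receive nothing, so their total is 0.
Payment = 29 - 0 = 29.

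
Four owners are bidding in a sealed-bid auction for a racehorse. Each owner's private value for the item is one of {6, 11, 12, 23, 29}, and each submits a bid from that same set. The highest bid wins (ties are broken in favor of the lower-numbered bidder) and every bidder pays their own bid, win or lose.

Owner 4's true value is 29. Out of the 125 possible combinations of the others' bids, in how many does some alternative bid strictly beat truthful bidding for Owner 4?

88

Others bid (6, 6, 6): truth gives 0; bid 11 gives 18 > 0. Violating.
Others bid (6, 6, 11): truth gives 0; bid 12 gives 17 > 0. Violating.
Others bid (6, 6, 12): truth gives 0; bid 23 gives 6 > 0. Violating.
Others bid (6, 6, 29): truth gives -29; bid 6 gives -6 > -29. Violating.
Others bid (6, 6, 23): truth gives 0; no alternative beats it.
Others bid (6, 11, 23): truth gives 0; no alternative beats it.
(Checking all 125 profiles: 88 have a profitable deviation, 37 do not.)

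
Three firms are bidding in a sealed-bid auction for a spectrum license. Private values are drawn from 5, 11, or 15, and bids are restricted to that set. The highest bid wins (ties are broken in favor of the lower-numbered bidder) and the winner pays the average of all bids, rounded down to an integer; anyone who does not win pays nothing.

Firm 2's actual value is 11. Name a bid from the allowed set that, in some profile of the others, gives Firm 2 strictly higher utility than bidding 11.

15

Suppose Firm 1 bids 11 and Firm 3 bids 5.
Bid 11: loses, pays 0, utility 0.
Bid 15: wins, pays 10, utility 11 - 10 = 1.
So bidding 15 beats truth here (1 > 0).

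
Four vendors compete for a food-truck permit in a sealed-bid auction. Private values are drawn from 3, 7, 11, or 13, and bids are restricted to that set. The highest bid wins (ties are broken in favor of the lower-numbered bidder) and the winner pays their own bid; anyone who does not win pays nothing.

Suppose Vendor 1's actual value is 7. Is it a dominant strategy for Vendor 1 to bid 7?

Consider the case where Vendor 2 bids 3, Vendor 3 bids 3 and Vendor 4 bids 3.
Truthful bid 7: wins, pays 7, utility 7 - 7 = 0.
Bid 3 instead: wins, pays 3, utility 7 - 3 = 4.
Since 4 > 0, bidding 3 is strictly better here, so truthful bidding is not dominant.

No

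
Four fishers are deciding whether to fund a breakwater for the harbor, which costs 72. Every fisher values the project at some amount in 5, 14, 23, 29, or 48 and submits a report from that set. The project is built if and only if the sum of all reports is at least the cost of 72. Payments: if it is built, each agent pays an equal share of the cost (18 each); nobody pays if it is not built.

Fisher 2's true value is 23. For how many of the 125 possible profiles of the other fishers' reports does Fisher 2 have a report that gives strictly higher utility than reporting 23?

25

Others report (5, 5, 14): truth gives 0; report 48 gives 5 > 0. Violating.
Others report (5, 5, 23): truth gives 0; report 48 gives 5 > 0. Violating.
Others report (5, 5, 29): truth gives 0; report 48 gives 5 > 0. Violating.
Others report (5, 14, 5): truth gives 0; report 48 gives 5 > 0. Violating.
Others report (5, 5, 5): truth gives 0; no alternative beats it.
Others report (5, 5, 48): truth gives 5; no alternative beats it.
(Checking all 125 profiles: 25 have a profitable deviation, 100 do not.)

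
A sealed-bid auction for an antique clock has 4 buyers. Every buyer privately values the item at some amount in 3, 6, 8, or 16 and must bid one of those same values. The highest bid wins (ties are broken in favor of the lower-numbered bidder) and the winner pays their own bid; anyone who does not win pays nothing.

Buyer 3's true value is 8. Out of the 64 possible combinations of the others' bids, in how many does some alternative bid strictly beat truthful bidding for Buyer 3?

2

Others bid (3, 3, 3): truth gives 0; bid 6 gives 2 > 0. Violating.
Others bid (3, 3, 6): truth gives 0; bid 6 gives 2 > 0. Violating.
Others bid (3, 3, 8): truth gives 0; no alternative beats it.
Others bid (3, 3, 16): truth gives 0; no alternative beats it.
(Checking all 64 profiles: 2 have a profitable deviation, 62 do not.)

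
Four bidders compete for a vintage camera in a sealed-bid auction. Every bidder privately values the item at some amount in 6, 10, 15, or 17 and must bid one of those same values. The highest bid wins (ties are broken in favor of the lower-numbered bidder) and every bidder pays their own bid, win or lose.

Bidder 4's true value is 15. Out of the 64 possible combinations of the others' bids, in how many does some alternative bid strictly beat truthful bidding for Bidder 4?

57

Others bid (6, 6, 6): truth gives 0; bid 10 gives 5 > 0. Violating.
Others bid (6, 6, 15): truth gives -15; bid 17 gives -2 > -15. Violating.
Others bid (6, 6, 17): truth gives -15; bid 6 gives -6 > -15. Violating.
Others bid (6, 10, 15): truth gives -15; bid 17 gives -2 > -15. Violating.
Others bid (6, 6, 10): truth gives 0; no alternative beats it.
Others bid (6, 10, 6): truth gives 0; no alternative beats it.
(Checking all 64 profiles: 57 have a profitable deviation, 7 do not.)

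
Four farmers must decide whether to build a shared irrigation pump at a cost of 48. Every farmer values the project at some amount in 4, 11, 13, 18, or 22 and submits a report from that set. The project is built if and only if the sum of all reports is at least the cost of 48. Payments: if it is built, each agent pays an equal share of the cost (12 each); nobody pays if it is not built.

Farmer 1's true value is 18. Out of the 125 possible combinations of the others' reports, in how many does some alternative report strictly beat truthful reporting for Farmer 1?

Others report (4, 4, 18): truth gives 0; report 22 gives 6 > 0. Violating.
Others report (4, 11, 11): truth gives 0; report 22 gives 6 > 0. Violating.
Others report (4, 11, 13): truth gives 0; report 22 gives 6 > 0. Violating.
Others report (4, 13, 11): truth gives 0; report 22 gives 6 > 0. Violating.
Others report (4, 4, 4): truth gives 0; no alternative beats it.
Others report (4, 4, 11): truth gives 0; no alternative beats it.
(Checking all 125 profiles: 12 have a profitable deviation, 113 do not.)

12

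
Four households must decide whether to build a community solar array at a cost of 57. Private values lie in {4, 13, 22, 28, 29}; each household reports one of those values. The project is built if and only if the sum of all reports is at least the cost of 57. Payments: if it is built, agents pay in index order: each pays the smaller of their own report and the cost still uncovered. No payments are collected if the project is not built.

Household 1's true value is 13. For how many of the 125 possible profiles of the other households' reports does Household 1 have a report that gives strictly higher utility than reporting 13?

Others report (4, 22, 28): truth gives 0; report 4 gives 9 > 0. Violating.
Others report (4, 22, 29): truth gives 0; report 4 gives 9 > 0. Violating.
Others report (4, 28, 22): truth gives 0; report 4 gives 9 > 0. Violating.
Others report (4, 28, 28): truth gives 0; report 4 gives 9 > 0. Violating.
Others report (4, 4, 4): truth gives 0; no alternative beats it.
Others report (4, 4, 13): truth gives 0; no alternative beats it.
(Checking all 125 profiles: 84 have a profitable deviation, 41 do not.)

84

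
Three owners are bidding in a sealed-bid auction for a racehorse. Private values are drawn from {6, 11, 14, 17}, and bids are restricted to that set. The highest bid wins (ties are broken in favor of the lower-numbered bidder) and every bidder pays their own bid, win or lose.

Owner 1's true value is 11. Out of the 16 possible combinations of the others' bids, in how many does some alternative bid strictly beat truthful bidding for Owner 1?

Others bid (6, 6): truth gives 0; bid 6 gives 5 > 0. Violating.
Others bid (6, 14): truth gives -11; bid 14 gives -3 > -11. Violating.
Others bid (6, 17): truth gives -11; bid 6 gives -6 > -11. Violating.
Others bid (11, 14): truth gives -11; bid 14 gives -3 > -11. Violating.
Others bid (6, 11): truth gives 0; no alternative beats it.
Others bid (11, 6): truth gives 0; no alternative beats it.
(Checking all 16 profiles: 13 have a profitable deviation, 3 do not.)

13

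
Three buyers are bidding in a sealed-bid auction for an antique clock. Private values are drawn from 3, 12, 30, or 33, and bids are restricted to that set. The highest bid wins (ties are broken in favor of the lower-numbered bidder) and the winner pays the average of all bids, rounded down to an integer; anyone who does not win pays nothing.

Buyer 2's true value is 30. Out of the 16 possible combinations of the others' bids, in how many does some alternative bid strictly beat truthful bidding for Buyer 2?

Others bid (3, 3): truth gives 18; bid 12 gives 24 > 18. Violating.
Others bid (3, 12): truth gives 15; bid 12 gives 21 > 15. Violating.
Others bid (3, 33): truth gives 0; bid 33 gives 7 > 0. Violating.
Others bid (12, 33): truth gives 0; bid 33 gives 4 > 0. Violating.
Others bid (3, 30): truth gives 9; no alternative beats it.
Others bid (12, 3): truth gives 15; no alternative beats it.
(Checking all 16 profiles: 6 have a profitable deviation, 10 do not.)

6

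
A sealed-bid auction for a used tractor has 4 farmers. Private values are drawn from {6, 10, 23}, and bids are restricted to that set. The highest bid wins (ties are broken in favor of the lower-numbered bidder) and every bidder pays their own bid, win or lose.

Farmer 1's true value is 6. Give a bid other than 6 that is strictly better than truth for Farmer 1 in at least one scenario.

Suppose Farmer 2 bids 6, Farmer 3 bids 6 and Farmer 4 bids 10.
Bid 6: loses but pays 6, utility -6.
Bid 10: wins, pays 10, utility 6 - 10 = -4.
So bidding 10 beats truth here (-4 > -6).

10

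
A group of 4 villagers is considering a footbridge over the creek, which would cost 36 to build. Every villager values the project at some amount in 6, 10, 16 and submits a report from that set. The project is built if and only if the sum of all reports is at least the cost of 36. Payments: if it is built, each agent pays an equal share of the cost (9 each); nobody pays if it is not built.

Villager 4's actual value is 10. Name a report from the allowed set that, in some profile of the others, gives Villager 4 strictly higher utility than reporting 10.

16

Suppose Villager 1 reports 6, Villager 2 reports 6 and Villager 3 reports 10.
Report 10: project not built, utility 0.
Report 16: project built, pays 9, utility 10 - 9 = 1.
So reporting 16 beats truth here (1 > 0).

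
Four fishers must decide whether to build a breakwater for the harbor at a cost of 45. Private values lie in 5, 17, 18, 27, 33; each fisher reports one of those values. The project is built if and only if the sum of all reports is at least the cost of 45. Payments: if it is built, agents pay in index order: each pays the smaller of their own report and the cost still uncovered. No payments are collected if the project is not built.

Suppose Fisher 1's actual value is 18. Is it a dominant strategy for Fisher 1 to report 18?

Consider the case where Fisher 2 reports 5, Fisher 3 reports 5 and Fisher 4 reports 18.
Truthful report 18: project built, pays 18, utility 18 - 18 = 0.
Report 17 instead: project built, pays 17, utility 18 - 17 = 1.
Since 1 > 0, reporting 17 is strictly better here, so truthful reporting is not dominant.

No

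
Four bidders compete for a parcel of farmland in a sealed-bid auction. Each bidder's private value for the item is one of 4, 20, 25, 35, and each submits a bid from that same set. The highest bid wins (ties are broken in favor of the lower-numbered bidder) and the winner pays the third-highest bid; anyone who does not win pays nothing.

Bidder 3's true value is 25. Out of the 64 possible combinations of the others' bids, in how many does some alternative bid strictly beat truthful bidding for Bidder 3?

Others bid (4, 4, 35): truth gives 0; bid 35 gives 21 > 0. Violating.
Others bid (4, 20, 35): truth gives 0; bid 35 gives 5 > 0. Violating.
Others bid (4, 25, 4): truth gives 0; bid 35 gives 21 > 0. Violating.
Others bid (4, 25, 20): truth gives 0; bid 35 gives 5 > 0. Violating.
Others bid (4, 4, 4): truth gives 21; no alternative beats it.
Others bid (4, 4, 20): truth gives 21; no alternative beats it.
(Checking all 64 profiles: 12 have a profitable deviation, 52 do not.)

12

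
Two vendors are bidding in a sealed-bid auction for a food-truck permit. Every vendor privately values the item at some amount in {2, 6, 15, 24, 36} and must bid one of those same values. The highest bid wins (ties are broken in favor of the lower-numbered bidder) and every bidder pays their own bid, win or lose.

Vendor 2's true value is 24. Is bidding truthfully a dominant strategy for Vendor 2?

No

Consider the case where Vendor 1 bids 2.
Truthful bid 24: wins, pays 24, utility 24 - 24 = 0.
Bid 6 instead: wins, pays 6, utility 24 - 6 = 18.
Since 18 > 0, bidding 6 is strictly better here, so truthful bidding is not dominant.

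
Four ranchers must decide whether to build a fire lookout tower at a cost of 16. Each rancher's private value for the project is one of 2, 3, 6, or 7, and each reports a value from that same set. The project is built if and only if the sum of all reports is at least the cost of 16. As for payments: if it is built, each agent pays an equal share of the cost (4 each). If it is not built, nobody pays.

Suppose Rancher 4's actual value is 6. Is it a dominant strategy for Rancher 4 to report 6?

No

Consider the case where Rancher 1 reports 3, Rancher 2 reports 3 and Rancher 3 reports 3.
Truthful report 6: project not built, utility 0.
Report 7 instead: project built, pays 4, utility 6 - 4 = 2.
Since 2 > 0, reporting 7 is strictly better here, so truthful reporting is not dominant.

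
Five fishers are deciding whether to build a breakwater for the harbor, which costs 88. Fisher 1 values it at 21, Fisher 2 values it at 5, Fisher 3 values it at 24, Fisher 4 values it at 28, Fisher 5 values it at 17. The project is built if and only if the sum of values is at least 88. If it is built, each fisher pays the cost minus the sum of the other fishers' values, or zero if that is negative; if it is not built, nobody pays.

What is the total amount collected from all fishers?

Total value 95 ≥ cost 88, so it is built.
Fisher 1: others sum to 74; max(0, 88 - 74) = 14.
Fisher 2: others sum to 90; max(0, 88 - 90) = 0.
Fisher 3: others sum to 71; max(0, 88 - 71) = 17.
Fisher 4: others sum to 67; max(0, 88 - 67) = 21.
Fisher 5: others sum to 78; max(0, 88 - 78) = 10.
Total collected = 14 + 0 + 17 + 21 + 10 = 62.

62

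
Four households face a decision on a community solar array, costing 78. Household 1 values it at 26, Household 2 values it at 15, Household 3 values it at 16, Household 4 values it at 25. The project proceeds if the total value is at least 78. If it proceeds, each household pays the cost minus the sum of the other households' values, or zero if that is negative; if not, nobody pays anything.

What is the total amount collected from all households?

Total value 82 ≥ cost 78, so it is built.
Household 1: others sum to 56; max(0, 78 - 56) = 22.
Household 2: others sum to 67; max(0, 78 - 67) = 11.
Household 3: others sum to 66; max(0, 78 - 66) = 12.
Household 4: others sum to 57; max(0, 78 - 57) = 21.
Total collected = 22 + 11 + 12 + 21 = 66.

66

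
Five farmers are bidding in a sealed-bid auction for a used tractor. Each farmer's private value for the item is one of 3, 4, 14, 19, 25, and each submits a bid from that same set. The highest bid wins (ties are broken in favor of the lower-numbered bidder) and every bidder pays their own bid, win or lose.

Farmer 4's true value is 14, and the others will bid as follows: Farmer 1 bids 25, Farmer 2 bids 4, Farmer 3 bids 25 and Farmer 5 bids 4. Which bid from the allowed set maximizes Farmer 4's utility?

Bid 3: loses but pays 3, utility -3.
Bid 4: loses but pays 4, utility -4.
Bid 14: loses but pays 14, utility -14.
Bid 19: loses but pays 19, utility -19.
Bid 25: loses but pays 25, utility -25.
The best choice is 3 with utility -3.

3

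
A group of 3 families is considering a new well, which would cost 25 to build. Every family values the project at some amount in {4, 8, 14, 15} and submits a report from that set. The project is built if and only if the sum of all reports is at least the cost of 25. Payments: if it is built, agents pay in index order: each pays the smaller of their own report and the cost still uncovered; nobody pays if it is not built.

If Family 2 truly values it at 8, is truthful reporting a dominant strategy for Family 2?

No

Consider the case where Family 1 reports 8 and Family 3 reports 14.
Truthful report 8: project built, pays 8, utility 8 - 8 = 0.
Report 4 instead: project built, pays 4, utility 8 - 4 = 4.
Since 4 > 0, reporting 4 is strictly better here, so truthful reporting is not dominant.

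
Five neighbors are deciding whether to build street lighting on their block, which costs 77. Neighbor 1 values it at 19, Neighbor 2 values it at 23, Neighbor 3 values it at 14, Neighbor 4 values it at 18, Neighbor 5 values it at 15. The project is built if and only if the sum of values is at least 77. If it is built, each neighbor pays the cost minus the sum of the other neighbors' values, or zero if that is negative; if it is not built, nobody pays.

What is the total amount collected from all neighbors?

Total value 89 ≥ cost 77, so it is built.
Neighbor 1: others sum to 70; max(0, 77 - 70) = 7.
Neighbor 2: others sum to 66; max(0, 77 - 66) = 11.
Neighbor 3: others sum to 75; max(0, 77 - 75) = 2.
Neighbor 4: others sum to 71; max(0, 77 - 71) = 6.
Neighbor 5: others sum to 74; max(0, 77 - 74) = 3.
Total collected = 7 + 11 + 2 + 6 + 3 = 29.

29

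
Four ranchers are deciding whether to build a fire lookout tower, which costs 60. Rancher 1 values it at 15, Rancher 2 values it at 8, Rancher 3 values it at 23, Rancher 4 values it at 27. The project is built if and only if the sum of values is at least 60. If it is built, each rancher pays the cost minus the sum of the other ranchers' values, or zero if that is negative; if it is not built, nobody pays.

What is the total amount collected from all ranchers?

26

Total value 73 ≥ cost 60, so it is built.
Rancher 1: others sum to 58; max(0, 60 - 58) = 2.
Rancher 2: others sum to 65; max(0, 60 - 65) = 0.
Rancher 3: others sum to 50; max(0, 60 - 50) = 10.
Rancher 4: others sum to 46; max(0, 60 - 46) = 14.
Total collected = 2 + 0 + 10 + 14 = 26.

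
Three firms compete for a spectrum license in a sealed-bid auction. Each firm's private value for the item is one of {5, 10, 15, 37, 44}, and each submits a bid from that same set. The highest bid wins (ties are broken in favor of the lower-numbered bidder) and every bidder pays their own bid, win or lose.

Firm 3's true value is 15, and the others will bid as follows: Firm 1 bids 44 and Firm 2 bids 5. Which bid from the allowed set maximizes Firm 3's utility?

Bid 5: loses but pays 5, utility -5.
Bid 10: loses but pays 10, utility -10.
Bid 15: loses but pays 15, utility -15.
Bid 37: loses but pays 37, utility -37.
Bid 44: loses but pays 44, utility -44.
The best choice is 5 with utility -5.

5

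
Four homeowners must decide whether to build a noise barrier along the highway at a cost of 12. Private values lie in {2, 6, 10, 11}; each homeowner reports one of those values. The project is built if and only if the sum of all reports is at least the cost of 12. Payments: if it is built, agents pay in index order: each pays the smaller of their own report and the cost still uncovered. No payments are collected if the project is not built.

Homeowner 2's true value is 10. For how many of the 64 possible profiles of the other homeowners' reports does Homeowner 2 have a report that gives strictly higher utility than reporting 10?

32

Others report (2, 2, 2): truth gives 0; report 6 gives 4 > 0. Violating.
Others report (2, 2, 6): truth gives 0; report 2 gives 8 > 0. Violating.
Others report (2, 2, 10): truth gives 0; report 2 gives 8 > 0. Violating.
Others report (2, 2, 11): truth gives 0; report 2 gives 8 > 0. Violating.
Others report (10, 2, 2): truth gives 8; no alternative beats it.
Others report (10, 2, 6): truth gives 8; no alternative beats it.
(Checking all 64 profiles: 32 have a profitable deviation, 32 do not.)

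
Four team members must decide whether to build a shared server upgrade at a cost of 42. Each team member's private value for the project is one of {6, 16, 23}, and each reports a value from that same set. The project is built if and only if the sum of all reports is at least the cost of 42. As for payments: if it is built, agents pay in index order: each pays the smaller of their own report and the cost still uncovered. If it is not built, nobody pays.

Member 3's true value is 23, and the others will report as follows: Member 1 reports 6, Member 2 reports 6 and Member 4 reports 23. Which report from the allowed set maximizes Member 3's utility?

16

Report 6: project not built, utility 0.
Report 16: project built, pays 16, utility 23 - 16 = 7.
Report 23: project built, pays 23, utility 23 - 23 = 0.
The best choice is 16 with utility 7.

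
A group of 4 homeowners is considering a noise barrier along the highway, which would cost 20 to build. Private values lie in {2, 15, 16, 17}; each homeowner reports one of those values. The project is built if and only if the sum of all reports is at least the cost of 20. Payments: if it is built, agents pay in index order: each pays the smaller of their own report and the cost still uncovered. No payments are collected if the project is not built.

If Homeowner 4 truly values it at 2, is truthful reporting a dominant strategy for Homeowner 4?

Yes

Check each profile of the others' reports and compare truth against every alternative report.
Others report (2, 2, 2): truth gives 0, best alternative gives -12.
Others report (2, 2, 16): truth gives 2, best alternative gives 2.
Others report (2, 2, 17): truth gives 2, best alternative gives 2.
Others report (2, 15, 15): truth gives 2, best alternative gives 2.
Others report (2, 15, 16): truth gives 2, best alternative gives 2.
Others report (2, 15, 17): truth gives 2, best alternative gives 2.
(Remaining 58 profiles checked similarly; truth is weakly best in each.)
In every case the truthful report is at least as good as any alternative, so it is a dominant strategy.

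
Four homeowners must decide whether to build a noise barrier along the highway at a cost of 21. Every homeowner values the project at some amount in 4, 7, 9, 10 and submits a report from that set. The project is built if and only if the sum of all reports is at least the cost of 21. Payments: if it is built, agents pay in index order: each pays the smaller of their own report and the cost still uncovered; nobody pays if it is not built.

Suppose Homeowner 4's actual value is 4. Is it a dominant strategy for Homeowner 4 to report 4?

Check each profile of the others' reports and compare truth against every alternative report.
Others report (4, 4, 7): truth gives 0, best alternative gives -2.
Others report (4, 7, 4): truth gives 0, best alternative gives -2.
Others report (7, 4, 4): truth gives 0, best alternative gives -2.
Others report (4, 7, 10): truth gives 4, best alternative gives 4.
Others report (4, 9, 9): truth gives 4, best alternative gives 4.
Others report (4, 9, 10): truth gives 4, best alternative gives 4.
(Remaining 58 profiles checked similarly; truth is weakly best in each.)
In every case the truthful report is at least as good as any alternative, so it is a dominant strategy.

Yes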